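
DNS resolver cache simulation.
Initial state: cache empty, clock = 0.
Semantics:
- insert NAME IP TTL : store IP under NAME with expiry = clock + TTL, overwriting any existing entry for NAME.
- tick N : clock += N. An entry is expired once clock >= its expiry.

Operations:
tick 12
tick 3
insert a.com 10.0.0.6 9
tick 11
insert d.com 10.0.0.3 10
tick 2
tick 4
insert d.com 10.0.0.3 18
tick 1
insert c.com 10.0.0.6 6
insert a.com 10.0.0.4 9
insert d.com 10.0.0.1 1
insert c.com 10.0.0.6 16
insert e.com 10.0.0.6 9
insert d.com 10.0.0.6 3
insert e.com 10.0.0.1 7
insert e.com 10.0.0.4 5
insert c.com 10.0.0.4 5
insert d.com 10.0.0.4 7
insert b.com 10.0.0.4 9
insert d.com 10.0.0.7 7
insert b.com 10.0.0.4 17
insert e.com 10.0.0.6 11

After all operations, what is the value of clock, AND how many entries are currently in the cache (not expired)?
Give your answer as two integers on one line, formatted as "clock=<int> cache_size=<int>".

Op 1: tick 12 -> clock=12.
Op 2: tick 3 -> clock=15.
Op 3: insert a.com -> 10.0.0.6 (expiry=15+9=24). clock=15
Op 4: tick 11 -> clock=26. purged={a.com}
Op 5: insert d.com -> 10.0.0.3 (expiry=26+10=36). clock=26
Op 6: tick 2 -> clock=28.
Op 7: tick 4 -> clock=32.
Op 8: insert d.com -> 10.0.0.3 (expiry=32+18=50). clock=32
Op 9: tick 1 -> clock=33.
Op 10: insert c.com -> 10.0.0.6 (expiry=33+6=39). clock=33
Op 11: insert a.com -> 10.0.0.4 (expiry=33+9=42). clock=33
Op 12: insert d.com -> 10.0.0.1 (expiry=33+1=34). clock=33
Op 13: insert c.com -> 10.0.0.6 (expiry=33+16=49). clock=33
Op 14: insert e.com -> 10.0.0.6 (expiry=33+9=42). clock=33
Op 15: insert d.com -> 10.0.0.6 (expiry=33+3=36). clock=33
Op 16: insert e.com -> 10.0.0.1 (expiry=33+7=40). clock=33
Op 17: insert e.com -> 10.0.0.4 (expiry=33+5=38). clock=33
Op 18: insert c.com -> 10.0.0.4 (expiry=33+5=38). clock=33
Op 19: insert d.com -> 10.0.0.4 (expiry=33+7=40). clock=33
Op 20: insert b.com -> 10.0.0.4 (expiry=33+9=42). clock=33
Op 21: insert d.com -> 10.0.0.7 (expiry=33+7=40). clock=33
Op 22: insert b.com -> 10.0.0.4 (expiry=33+17=50). clock=33
Op 23: insert e.com -> 10.0.0.6 (expiry=33+11=44). clock=33
Final clock = 33
Final cache (unexpired): {a.com,b.com,c.com,d.com,e.com} -> size=5

Answer: clock=33 cache_size=5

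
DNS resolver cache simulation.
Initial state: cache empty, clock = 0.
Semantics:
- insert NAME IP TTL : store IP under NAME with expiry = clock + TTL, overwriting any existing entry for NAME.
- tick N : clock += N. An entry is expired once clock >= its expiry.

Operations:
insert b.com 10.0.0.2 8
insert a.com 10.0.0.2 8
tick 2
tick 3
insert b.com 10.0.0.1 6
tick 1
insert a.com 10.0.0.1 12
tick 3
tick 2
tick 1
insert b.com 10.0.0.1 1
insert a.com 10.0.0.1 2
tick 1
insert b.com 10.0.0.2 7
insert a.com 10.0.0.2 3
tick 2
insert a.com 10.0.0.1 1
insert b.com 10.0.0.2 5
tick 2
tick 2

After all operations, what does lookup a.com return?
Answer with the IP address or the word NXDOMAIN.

Op 1: insert b.com -> 10.0.0.2 (expiry=0+8=8). clock=0
Op 2: insert a.com -> 10.0.0.2 (expiry=0+8=8). clock=0
Op 3: tick 2 -> clock=2.
Op 4: tick 3 -> clock=5.
Op 5: insert b.com -> 10.0.0.1 (expiry=5+6=11). clock=5
Op 6: tick 1 -> clock=6.
Op 7: insert a.com -> 10.0.0.1 (expiry=6+12=18). clock=6
Op 8: tick 3 -> clock=9.
Op 9: tick 2 -> clock=11. purged={b.com}
Op 10: tick 1 -> clock=12.
Op 11: insert b.com -> 10.0.0.1 (expiry=12+1=13). clock=12
Op 12: insert a.com -> 10.0.0.1 (expiry=12+2=14). clock=12
Op 13: tick 1 -> clock=13. purged={b.com}
Op 14: insert b.com -> 10.0.0.2 (expiry=13+7=20). clock=13
Op 15: insert a.com -> 10.0.0.2 (expiry=13+3=16). clock=13
Op 16: tick 2 -> clock=15.
Op 17: insert a.com -> 10.0.0.1 (expiry=15+1=16). clock=15
Op 18: insert b.com -> 10.0.0.2 (expiry=15+5=20). clock=15
Op 19: tick 2 -> clock=17. purged={a.com}
Op 20: tick 2 -> clock=19.
lookup a.com: not in cache (expired or never inserted)

Answer: NXDOMAIN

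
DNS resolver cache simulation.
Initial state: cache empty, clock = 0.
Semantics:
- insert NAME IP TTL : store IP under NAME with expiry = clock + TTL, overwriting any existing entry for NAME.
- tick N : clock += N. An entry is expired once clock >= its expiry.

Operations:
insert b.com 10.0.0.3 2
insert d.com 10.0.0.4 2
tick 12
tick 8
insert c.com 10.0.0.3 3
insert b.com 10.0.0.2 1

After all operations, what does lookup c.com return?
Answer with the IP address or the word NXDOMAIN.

Answer: 10.0.0.3

Derivation:
Op 1: insert b.com -> 10.0.0.3 (expiry=0+2=2). clock=0
Op 2: insert d.com -> 10.0.0.4 (expiry=0+2=2). clock=0
Op 3: tick 12 -> clock=12. purged={b.com,d.com}
Op 4: tick 8 -> clock=20.
Op 5: insert c.com -> 10.0.0.3 (expiry=20+3=23). clock=20
Op 6: insert b.com -> 10.0.0.2 (expiry=20+1=21). clock=20
lookup c.com: present, ip=10.0.0.3 expiry=23 > clock=20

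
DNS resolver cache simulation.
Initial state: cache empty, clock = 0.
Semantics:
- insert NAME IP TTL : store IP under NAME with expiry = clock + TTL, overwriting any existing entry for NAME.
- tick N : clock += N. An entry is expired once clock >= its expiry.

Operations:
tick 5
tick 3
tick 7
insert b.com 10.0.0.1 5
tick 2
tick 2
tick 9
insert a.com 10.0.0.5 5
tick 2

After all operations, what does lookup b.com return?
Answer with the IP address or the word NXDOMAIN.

Answer: NXDOMAIN

Derivation:
Op 1: tick 5 -> clock=5.
Op 2: tick 3 -> clock=8.
Op 3: tick 7 -> clock=15.
Op 4: insert b.com -> 10.0.0.1 (expiry=15+5=20). clock=15
Op 5: tick 2 -> clock=17.
Op 6: tick 2 -> clock=19.
Op 7: tick 9 -> clock=28. purged={b.com}
Op 8: insert a.com -> 10.0.0.5 (expiry=28+5=33). clock=28
Op 9: tick 2 -> clock=30.
lookup b.com: not in cache (expired or never inserted)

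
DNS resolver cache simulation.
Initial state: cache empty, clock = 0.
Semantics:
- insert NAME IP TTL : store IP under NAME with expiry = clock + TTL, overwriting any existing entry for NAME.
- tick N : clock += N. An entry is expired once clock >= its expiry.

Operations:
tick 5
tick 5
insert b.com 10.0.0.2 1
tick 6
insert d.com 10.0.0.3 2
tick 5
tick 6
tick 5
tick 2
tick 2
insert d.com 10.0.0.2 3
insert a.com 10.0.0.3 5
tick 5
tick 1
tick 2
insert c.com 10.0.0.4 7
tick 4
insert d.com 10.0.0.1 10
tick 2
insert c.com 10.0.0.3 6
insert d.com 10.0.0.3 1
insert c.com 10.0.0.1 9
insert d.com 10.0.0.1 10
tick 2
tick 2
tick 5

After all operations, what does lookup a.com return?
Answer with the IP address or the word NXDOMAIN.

Op 1: tick 5 -> clock=5.
Op 2: tick 5 -> clock=10.
Op 3: insert b.com -> 10.0.0.2 (expiry=10+1=11). clock=10
Op 4: tick 6 -> clock=16. purged={b.com}
Op 5: insert d.com -> 10.0.0.3 (expiry=16+2=18). clock=16
Op 6: tick 5 -> clock=21. purged={d.com}
Op 7: tick 6 -> clock=27.
Op 8: tick 5 -> clock=32.
Op 9: tick 2 -> clock=34.
Op 10: tick 2 -> clock=36.
Op 11: insert d.com -> 10.0.0.2 (expiry=36+3=39). clock=36
Op 12: insert a.com -> 10.0.0.3 (expiry=36+5=41). clock=36
Op 13: tick 5 -> clock=41. purged={a.com,d.com}
Op 14: tick 1 -> clock=42.
Op 15: tick 2 -> clock=44.
Op 16: insert c.com -> 10.0.0.4 (expiry=44+7=51). clock=44
Op 17: tick 4 -> clock=48.
Op 18: insert d.com -> 10.0.0.1 (expiry=48+10=58). clock=48
Op 19: tick 2 -> clock=50.
Op 20: insert c.com -> 10.0.0.3 (expiry=50+6=56). clock=50
Op 21: insert d.com -> 10.0.0.3 (expiry=50+1=51). clock=50
Op 22: insert c.com -> 10.0.0.1 (expiry=50+9=59). clock=50
Op 23: insert d.com -> 10.0.0.1 (expiry=50+10=60). clock=50
Op 24: tick 2 -> clock=52.
Op 25: tick 2 -> clock=54.
Op 26: tick 5 -> clock=59. purged={c.com}
lookup a.com: not in cache (expired or never inserted)

Answer: NXDOMAIN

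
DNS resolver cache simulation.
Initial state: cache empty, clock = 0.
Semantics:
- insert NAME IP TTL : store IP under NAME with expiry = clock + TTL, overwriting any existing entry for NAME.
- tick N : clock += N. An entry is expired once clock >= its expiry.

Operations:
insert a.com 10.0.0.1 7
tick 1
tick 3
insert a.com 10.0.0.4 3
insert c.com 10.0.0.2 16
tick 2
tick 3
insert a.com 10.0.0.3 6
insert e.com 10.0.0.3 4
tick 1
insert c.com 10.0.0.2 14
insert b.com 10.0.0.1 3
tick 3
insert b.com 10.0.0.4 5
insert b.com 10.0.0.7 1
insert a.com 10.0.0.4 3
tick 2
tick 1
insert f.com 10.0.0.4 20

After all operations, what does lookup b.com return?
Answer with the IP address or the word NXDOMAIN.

Op 1: insert a.com -> 10.0.0.1 (expiry=0+7=7). clock=0
Op 2: tick 1 -> clock=1.
Op 3: tick 3 -> clock=4.
Op 4: insert a.com -> 10.0.0.4 (expiry=4+3=7). clock=4
Op 5: insert c.com -> 10.0.0.2 (expiry=4+16=20). clock=4
Op 6: tick 2 -> clock=6.
Op 7: tick 3 -> clock=9. purged={a.com}
Op 8: insert a.com -> 10.0.0.3 (expiry=9+6=15). clock=9
Op 9: insert e.com -> 10.0.0.3 (expiry=9+4=13). clock=9
Op 10: tick 1 -> clock=10.
Op 11: insert c.com -> 10.0.0.2 (expiry=10+14=24). clock=10
Op 12: insert b.com -> 10.0.0.1 (expiry=10+3=13). clock=10
Op 13: tick 3 -> clock=13. purged={b.com,e.com}
Op 14: insert b.com -> 10.0.0.4 (expiry=13+5=18). clock=13
Op 15: insert b.com -> 10.0.0.7 (expiry=13+1=14). clock=13
Op 16: insert a.com -> 10.0.0.4 (expiry=13+3=16). clock=13
Op 17: tick 2 -> clock=15. purged={b.com}
Op 18: tick 1 -> clock=16. purged={a.com}
Op 19: insert f.com -> 10.0.0.4 (expiry=16+20=36). clock=16
lookup b.com: not in cache (expired or never inserted)

Answer: NXDOMAIN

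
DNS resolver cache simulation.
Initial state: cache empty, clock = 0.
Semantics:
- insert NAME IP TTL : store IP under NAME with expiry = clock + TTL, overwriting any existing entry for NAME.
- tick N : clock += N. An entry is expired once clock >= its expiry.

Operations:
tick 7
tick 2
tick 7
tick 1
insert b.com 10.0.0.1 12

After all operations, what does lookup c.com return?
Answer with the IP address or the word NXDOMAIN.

Op 1: tick 7 -> clock=7.
Op 2: tick 2 -> clock=9.
Op 3: tick 7 -> clock=16.
Op 4: tick 1 -> clock=17.
Op 5: insert b.com -> 10.0.0.1 (expiry=17+12=29). clock=17
lookup c.com: not in cache (expired or never inserted)

Answer: NXDOMAIN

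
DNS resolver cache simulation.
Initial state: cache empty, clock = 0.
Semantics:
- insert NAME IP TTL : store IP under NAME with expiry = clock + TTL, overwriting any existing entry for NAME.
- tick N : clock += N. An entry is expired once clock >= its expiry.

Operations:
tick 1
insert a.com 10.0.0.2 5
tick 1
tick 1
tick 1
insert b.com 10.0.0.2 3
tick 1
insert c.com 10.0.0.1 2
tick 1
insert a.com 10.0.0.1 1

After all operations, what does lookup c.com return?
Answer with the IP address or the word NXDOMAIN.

Op 1: tick 1 -> clock=1.
Op 2: insert a.com -> 10.0.0.2 (expiry=1+5=6). clock=1
Op 3: tick 1 -> clock=2.
Op 4: tick 1 -> clock=3.
Op 5: tick 1 -> clock=4.
Op 6: insert b.com -> 10.0.0.2 (expiry=4+3=7). clock=4
Op 7: tick 1 -> clock=5.
Op 8: insert c.com -> 10.0.0.1 (expiry=5+2=7). clock=5
Op 9: tick 1 -> clock=6. purged={a.com}
Op 10: insert a.com -> 10.0.0.1 (expiry=6+1=7). clock=6
lookup c.com: present, ip=10.0.0.1 expiry=7 > clock=6

Answer: 10.0.0.1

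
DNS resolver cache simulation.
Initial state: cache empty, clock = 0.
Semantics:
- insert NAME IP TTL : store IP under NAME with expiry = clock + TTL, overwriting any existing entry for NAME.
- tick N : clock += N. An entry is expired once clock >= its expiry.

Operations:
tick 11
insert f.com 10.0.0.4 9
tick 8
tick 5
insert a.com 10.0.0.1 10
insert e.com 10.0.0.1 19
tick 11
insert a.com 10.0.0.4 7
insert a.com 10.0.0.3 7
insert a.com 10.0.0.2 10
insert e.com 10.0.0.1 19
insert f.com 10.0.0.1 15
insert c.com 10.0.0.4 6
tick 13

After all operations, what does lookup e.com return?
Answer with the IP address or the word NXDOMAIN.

Answer: 10.0.0.1

Derivation:
Op 1: tick 11 -> clock=11.
Op 2: insert f.com -> 10.0.0.4 (expiry=11+9=20). clock=11
Op 3: tick 8 -> clock=19.
Op 4: tick 5 -> clock=24. purged={f.com}
Op 5: insert a.com -> 10.0.0.1 (expiry=24+10=34). clock=24
Op 6: insert e.com -> 10.0.0.1 (expiry=24+19=43). clock=24
Op 7: tick 11 -> clock=35. purged={a.com}
Op 8: insert a.com -> 10.0.0.4 (expiry=35+7=42). clock=35
Op 9: insert a.com -> 10.0.0.3 (expiry=35+7=42). clock=35
Op 10: insert a.com -> 10.0.0.2 (expiry=35+10=45). clock=35
Op 11: insert e.com -> 10.0.0.1 (expiry=35+19=54). clock=35
Op 12: insert f.com -> 10.0.0.1 (expiry=35+15=50). clock=35
Op 13: insert c.com -> 10.0.0.4 (expiry=35+6=41). clock=35
Op 14: tick 13 -> clock=48. purged={a.com,c.com}
lookup e.com: present, ip=10.0.0.1 expiry=54 > clock=48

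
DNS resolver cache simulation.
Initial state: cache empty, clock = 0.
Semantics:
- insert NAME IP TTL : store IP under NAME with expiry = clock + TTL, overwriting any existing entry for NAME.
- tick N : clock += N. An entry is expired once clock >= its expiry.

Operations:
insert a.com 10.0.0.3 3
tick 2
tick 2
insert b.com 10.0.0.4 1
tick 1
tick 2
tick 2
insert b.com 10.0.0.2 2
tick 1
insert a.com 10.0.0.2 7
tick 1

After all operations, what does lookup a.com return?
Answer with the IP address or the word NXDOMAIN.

Answer: 10.0.0.2

Derivation:
Op 1: insert a.com -> 10.0.0.3 (expiry=0+3=3). clock=0
Op 2: tick 2 -> clock=2.
Op 3: tick 2 -> clock=4. purged={a.com}
Op 4: insert b.com -> 10.0.0.4 (expiry=4+1=5). clock=4
Op 5: tick 1 -> clock=5. purged={b.com}
Op 6: tick 2 -> clock=7.
Op 7: tick 2 -> clock=9.
Op 8: insert b.com -> 10.0.0.2 (expiry=9+2=11). clock=9
Op 9: tick 1 -> clock=10.
Op 10: insert a.com -> 10.0.0.2 (expiry=10+7=17). clock=10
Op 11: tick 1 -> clock=11. purged={b.com}
lookup a.com: present, ip=10.0.0.2 expiry=17 > clock=11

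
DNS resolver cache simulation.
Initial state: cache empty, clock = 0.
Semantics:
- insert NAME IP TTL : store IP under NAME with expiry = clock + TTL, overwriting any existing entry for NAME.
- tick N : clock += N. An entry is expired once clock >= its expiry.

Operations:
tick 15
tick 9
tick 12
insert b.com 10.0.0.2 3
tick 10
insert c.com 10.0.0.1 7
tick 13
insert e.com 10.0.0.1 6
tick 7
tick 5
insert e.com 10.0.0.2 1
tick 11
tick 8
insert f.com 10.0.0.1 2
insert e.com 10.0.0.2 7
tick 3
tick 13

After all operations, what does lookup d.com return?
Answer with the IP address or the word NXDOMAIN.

Answer: NXDOMAIN

Derivation:
Op 1: tick 15 -> clock=15.
Op 2: tick 9 -> clock=24.
Op 3: tick 12 -> clock=36.
Op 4: insert b.com -> 10.0.0.2 (expiry=36+3=39). clock=36
Op 5: tick 10 -> clock=46. purged={b.com}
Op 6: insert c.com -> 10.0.0.1 (expiry=46+7=53). clock=46
Op 7: tick 13 -> clock=59. purged={c.com}
Op 8: insert e.com -> 10.0.0.1 (expiry=59+6=65). clock=59
Op 9: tick 7 -> clock=66. purged={e.com}
Op 10: tick 5 -> clock=71.
Op 11: insert e.com -> 10.0.0.2 (expiry=71+1=72). clock=71
Op 12: tick 11 -> clock=82. purged={e.com}
Op 13: tick 8 -> clock=90.
Op 14: insert f.com -> 10.0.0.1 (expiry=90+2=92). clock=90
Op 15: insert e.com -> 10.0.0.2 (expiry=90+7=97). clock=90
Op 16: tick 3 -> clock=93. purged={f.com}
Op 17: tick 13 -> clock=106. purged={e.com}
lookup d.com: not in cache (expired or never inserted)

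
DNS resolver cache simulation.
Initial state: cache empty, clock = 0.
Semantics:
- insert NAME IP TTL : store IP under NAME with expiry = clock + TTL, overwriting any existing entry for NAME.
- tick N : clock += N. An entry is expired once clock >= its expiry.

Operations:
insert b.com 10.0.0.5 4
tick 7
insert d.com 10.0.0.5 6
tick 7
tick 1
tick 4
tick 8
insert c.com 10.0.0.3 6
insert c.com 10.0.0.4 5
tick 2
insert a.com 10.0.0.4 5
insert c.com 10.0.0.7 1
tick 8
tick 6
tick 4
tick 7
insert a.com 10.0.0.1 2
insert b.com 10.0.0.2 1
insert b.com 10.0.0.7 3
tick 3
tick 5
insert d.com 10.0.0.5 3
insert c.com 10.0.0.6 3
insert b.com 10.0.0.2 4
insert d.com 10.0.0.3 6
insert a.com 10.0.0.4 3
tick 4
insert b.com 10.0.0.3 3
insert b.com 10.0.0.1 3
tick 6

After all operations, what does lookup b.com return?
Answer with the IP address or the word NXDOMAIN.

Op 1: insert b.com -> 10.0.0.5 (expiry=0+4=4). clock=0
Op 2: tick 7 -> clock=7. purged={b.com}
Op 3: insert d.com -> 10.0.0.5 (expiry=7+6=13). clock=7
Op 4: tick 7 -> clock=14. purged={d.com}
Op 5: tick 1 -> clock=15.
Op 6: tick 4 -> clock=19.
Op 7: tick 8 -> clock=27.
Op 8: insert c.com -> 10.0.0.3 (expiry=27+6=33). clock=27
Op 9: insert c.com -> 10.0.0.4 (expiry=27+5=32). clock=27
Op 10: tick 2 -> clock=29.
Op 11: insert a.com -> 10.0.0.4 (expiry=29+5=34). clock=29
Op 12: insert c.com -> 10.0.0.7 (expiry=29+1=30). clock=29
Op 13: tick 8 -> clock=37. purged={a.com,c.com}
Op 14: tick 6 -> clock=43.
Op 15: tick 4 -> clock=47.
Op 16: tick 7 -> clock=54.
Op 17: insert a.com -> 10.0.0.1 (expiry=54+2=56). clock=54
Op 18: insert b.com -> 10.0.0.2 (expiry=54+1=55). clock=54
Op 19: insert b.com -> 10.0.0.7 (expiry=54+3=57). clock=54
Op 20: tick 3 -> clock=57. purged={a.com,b.com}
Op 21: tick 5 -> clock=62.
Op 22: insert d.com -> 10.0.0.5 (expiry=62+3=65). clock=62
Op 23: insert c.com -> 10.0.0.6 (expiry=62+3=65). clock=62
Op 24: insert b.com -> 10.0.0.2 (expiry=62+4=66). clock=62
Op 25: insert d.com -> 10.0.0.3 (expiry=62+6=68). clock=62
Op 26: insert a.com -> 10.0.0.4 (expiry=62+3=65). clock=62
Op 27: tick 4 -> clock=66. purged={a.com,b.com,c.com}
Op 28: insert b.com -> 10.0.0.3 (expiry=66+3=69). clock=66
Op 29: insert b.com -> 10.0.0.1 (expiry=66+3=69). clock=66
Op 30: tick 6 -> clock=72. purged={b.com,d.com}
lookup b.com: not in cache (expired or never inserted)

Answer: NXDOMAIN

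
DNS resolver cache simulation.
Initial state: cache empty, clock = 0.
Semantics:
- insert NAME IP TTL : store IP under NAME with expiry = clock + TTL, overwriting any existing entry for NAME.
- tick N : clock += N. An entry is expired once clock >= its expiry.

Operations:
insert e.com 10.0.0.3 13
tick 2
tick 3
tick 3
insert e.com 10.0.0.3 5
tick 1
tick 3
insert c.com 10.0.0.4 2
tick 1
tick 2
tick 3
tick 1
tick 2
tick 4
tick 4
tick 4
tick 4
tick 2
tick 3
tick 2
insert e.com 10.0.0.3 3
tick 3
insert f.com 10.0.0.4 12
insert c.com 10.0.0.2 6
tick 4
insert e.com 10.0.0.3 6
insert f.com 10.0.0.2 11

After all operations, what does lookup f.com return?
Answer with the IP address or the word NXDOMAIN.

Op 1: insert e.com -> 10.0.0.3 (expiry=0+13=13). clock=0
Op 2: tick 2 -> clock=2.
Op 3: tick 3 -> clock=5.
Op 4: tick 3 -> clock=8.
Op 5: insert e.com -> 10.0.0.3 (expiry=8+5=13). clock=8
Op 6: tick 1 -> clock=9.
Op 7: tick 3 -> clock=12.
Op 8: insert c.com -> 10.0.0.4 (expiry=12+2=14). clock=12
Op 9: tick 1 -> clock=13. purged={e.com}
Op 10: tick 2 -> clock=15. purged={c.com}
Op 11: tick 3 -> clock=18.
Op 12: tick 1 -> clock=19.
Op 13: tick 2 -> clock=21.
Op 14: tick 4 -> clock=25.
Op 15: tick 4 -> clock=29.
Op 16: tick 4 -> clock=33.
Op 17: tick 4 -> clock=37.
Op 18: tick 2 -> clock=39.
Op 19: tick 3 -> clock=42.
Op 20: tick 2 -> clock=44.
Op 21: insert e.com -> 10.0.0.3 (expiry=44+3=47). clock=44
Op 22: tick 3 -> clock=47. purged={e.com}
Op 23: insert f.com -> 10.0.0.4 (expiry=47+12=59). clock=47
Op 24: insert c.com -> 10.0.0.2 (expiry=47+6=53). clock=47
Op 25: tick 4 -> clock=51.
Op 26: insert e.com -> 10.0.0.3 (expiry=51+6=57). clock=51
Op 27: insert f.com -> 10.0.0.2 (expiry=51+11=62). clock=51
lookup f.com: present, ip=10.0.0.2 expiry=62 > clock=51

Answer: 10.0.0.2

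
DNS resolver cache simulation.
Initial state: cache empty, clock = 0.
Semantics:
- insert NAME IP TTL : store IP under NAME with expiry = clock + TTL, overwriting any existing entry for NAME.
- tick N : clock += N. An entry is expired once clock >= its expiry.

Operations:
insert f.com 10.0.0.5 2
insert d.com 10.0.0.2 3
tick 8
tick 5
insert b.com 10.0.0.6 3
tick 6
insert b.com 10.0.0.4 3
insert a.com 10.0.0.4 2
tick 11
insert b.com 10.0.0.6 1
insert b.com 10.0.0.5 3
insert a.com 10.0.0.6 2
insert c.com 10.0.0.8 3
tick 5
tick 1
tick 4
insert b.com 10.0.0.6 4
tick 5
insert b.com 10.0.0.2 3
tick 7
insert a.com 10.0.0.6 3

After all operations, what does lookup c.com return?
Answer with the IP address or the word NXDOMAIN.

Op 1: insert f.com -> 10.0.0.5 (expiry=0+2=2). clock=0
Op 2: insert d.com -> 10.0.0.2 (expiry=0+3=3). clock=0
Op 3: tick 8 -> clock=8. purged={d.com,f.com}
Op 4: tick 5 -> clock=13.
Op 5: insert b.com -> 10.0.0.6 (expiry=13+3=16). clock=13
Op 6: tick 6 -> clock=19. purged={b.com}
Op 7: insert b.com -> 10.0.0.4 (expiry=19+3=22). clock=19
Op 8: insert a.com -> 10.0.0.4 (expiry=19+2=21). clock=19
Op 9: tick 11 -> clock=30. purged={a.com,b.com}
Op 10: insert b.com -> 10.0.0.6 (expiry=30+1=31). clock=30
Op 11: insert b.com -> 10.0.0.5 (expiry=30+3=33). clock=30
Op 12: insert a.com -> 10.0.0.6 (expiry=30+2=32). clock=30
Op 13: insert c.com -> 10.0.0.8 (expiry=30+3=33). clock=30
Op 14: tick 5 -> clock=35. purged={a.com,b.com,c.com}
Op 15: tick 1 -> clock=36.
Op 16: tick 4 -> clock=40.
Op 17: insert b.com -> 10.0.0.6 (expiry=40+4=44). clock=40
Op 18: tick 5 -> clock=45. purged={b.com}
Op 19: insert b.com -> 10.0.0.2 (expiry=45+3=48). clock=45
Op 20: tick 7 -> clock=52. purged={b.com}
Op 21: insert a.com -> 10.0.0.6 (expiry=52+3=55). clock=52
lookup c.com: not in cache (expired or never inserted)

Answer: NXDOMAIN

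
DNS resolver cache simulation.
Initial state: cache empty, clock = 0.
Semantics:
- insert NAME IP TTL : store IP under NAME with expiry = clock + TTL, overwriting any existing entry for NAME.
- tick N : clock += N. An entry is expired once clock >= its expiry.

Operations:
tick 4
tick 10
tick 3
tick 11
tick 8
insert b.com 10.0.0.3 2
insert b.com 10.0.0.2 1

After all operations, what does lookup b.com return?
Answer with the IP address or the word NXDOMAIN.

Answer: 10.0.0.2

Derivation:
Op 1: tick 4 -> clock=4.
Op 2: tick 10 -> clock=14.
Op 3: tick 3 -> clock=17.
Op 4: tick 11 -> clock=28.
Op 5: tick 8 -> clock=36.
Op 6: insert b.com -> 10.0.0.3 (expiry=36+2=38). clock=36
Op 7: insert b.com -> 10.0.0.2 (expiry=36+1=37). clock=36
lookup b.com: present, ip=10.0.0.2 expiry=37 > clock=36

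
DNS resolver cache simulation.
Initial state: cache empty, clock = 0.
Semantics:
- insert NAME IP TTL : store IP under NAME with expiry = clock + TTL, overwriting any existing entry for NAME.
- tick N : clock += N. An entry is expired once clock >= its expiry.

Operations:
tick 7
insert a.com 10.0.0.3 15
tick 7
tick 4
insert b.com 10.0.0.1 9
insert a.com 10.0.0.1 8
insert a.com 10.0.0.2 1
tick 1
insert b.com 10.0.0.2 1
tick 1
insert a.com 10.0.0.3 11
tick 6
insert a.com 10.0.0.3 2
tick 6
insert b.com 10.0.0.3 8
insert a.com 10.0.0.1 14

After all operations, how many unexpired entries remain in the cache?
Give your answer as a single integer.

Op 1: tick 7 -> clock=7.
Op 2: insert a.com -> 10.0.0.3 (expiry=7+15=22). clock=7
Op 3: tick 7 -> clock=14.
Op 4: tick 4 -> clock=18.
Op 5: insert b.com -> 10.0.0.1 (expiry=18+9=27). clock=18
Op 6: insert a.com -> 10.0.0.1 (expiry=18+8=26). clock=18
Op 7: insert a.com -> 10.0.0.2 (expiry=18+1=19). clock=18
Op 8: tick 1 -> clock=19. purged={a.com}
Op 9: insert b.com -> 10.0.0.2 (expiry=19+1=20). clock=19
Op 10: tick 1 -> clock=20. purged={b.com}
Op 11: insert a.com -> 10.0.0.3 (expiry=20+11=31). clock=20
Op 12: tick 6 -> clock=26.
Op 13: insert a.com -> 10.0.0.3 (expiry=26+2=28). clock=26
Op 14: tick 6 -> clock=32. purged={a.com}
Op 15: insert b.com -> 10.0.0.3 (expiry=32+8=40). clock=32
Op 16: insert a.com -> 10.0.0.1 (expiry=32+14=46). clock=32
Final cache (unexpired): {a.com,b.com} -> size=2

Answer: 2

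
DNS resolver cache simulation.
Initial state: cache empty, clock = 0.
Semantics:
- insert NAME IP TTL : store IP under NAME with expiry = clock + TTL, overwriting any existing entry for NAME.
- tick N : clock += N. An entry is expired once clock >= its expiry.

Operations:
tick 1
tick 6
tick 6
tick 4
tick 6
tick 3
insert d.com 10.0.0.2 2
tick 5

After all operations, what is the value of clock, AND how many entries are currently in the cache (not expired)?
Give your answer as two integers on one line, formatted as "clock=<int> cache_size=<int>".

Answer: clock=31 cache_size=0

Derivation:
Op 1: tick 1 -> clock=1.
Op 2: tick 6 -> clock=7.
Op 3: tick 6 -> clock=13.
Op 4: tick 4 -> clock=17.
Op 5: tick 6 -> clock=23.
Op 6: tick 3 -> clock=26.
Op 7: insert d.com -> 10.0.0.2 (expiry=26+2=28). clock=26
Op 8: tick 5 -> clock=31. purged={d.com}
Final clock = 31
Final cache (unexpired): {} -> size=0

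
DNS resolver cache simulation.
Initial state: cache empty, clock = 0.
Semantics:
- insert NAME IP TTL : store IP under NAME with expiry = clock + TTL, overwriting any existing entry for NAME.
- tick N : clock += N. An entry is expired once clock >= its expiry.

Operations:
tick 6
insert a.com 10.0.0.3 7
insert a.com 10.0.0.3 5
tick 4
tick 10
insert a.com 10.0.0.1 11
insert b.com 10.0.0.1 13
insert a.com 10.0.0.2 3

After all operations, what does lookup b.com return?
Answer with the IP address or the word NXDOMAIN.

Op 1: tick 6 -> clock=6.
Op 2: insert a.com -> 10.0.0.3 (expiry=6+7=13). clock=6
Op 3: insert a.com -> 10.0.0.3 (expiry=6+5=11). clock=6
Op 4: tick 4 -> clock=10.
Op 5: tick 10 -> clock=20. purged={a.com}
Op 6: insert a.com -> 10.0.0.1 (expiry=20+11=31). clock=20
Op 7: insert b.com -> 10.0.0.1 (expiry=20+13=33). clock=20
Op 8: insert a.com -> 10.0.0.2 (expiry=20+3=23). clock=20
lookup b.com: present, ip=10.0.0.1 expiry=33 > clock=20

Answer: 10.0.0.1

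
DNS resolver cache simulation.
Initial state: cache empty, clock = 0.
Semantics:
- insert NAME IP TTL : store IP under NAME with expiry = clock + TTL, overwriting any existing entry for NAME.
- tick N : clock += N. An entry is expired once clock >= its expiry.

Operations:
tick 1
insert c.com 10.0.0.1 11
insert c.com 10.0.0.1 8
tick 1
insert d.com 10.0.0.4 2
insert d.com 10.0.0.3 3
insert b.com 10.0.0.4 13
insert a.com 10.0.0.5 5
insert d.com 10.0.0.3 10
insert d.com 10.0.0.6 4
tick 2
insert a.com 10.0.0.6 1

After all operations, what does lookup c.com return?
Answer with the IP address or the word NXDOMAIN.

Op 1: tick 1 -> clock=1.
Op 2: insert c.com -> 10.0.0.1 (expiry=1+11=12). clock=1
Op 3: insert c.com -> 10.0.0.1 (expiry=1+8=9). clock=1
Op 4: tick 1 -> clock=2.
Op 5: insert d.com -> 10.0.0.4 (expiry=2+2=4). clock=2
Op 6: insert d.com -> 10.0.0.3 (expiry=2+3=5). clock=2
Op 7: insert b.com -> 10.0.0.4 (expiry=2+13=15). clock=2
Op 8: insert a.com -> 10.0.0.5 (expiry=2+5=7). clock=2
Op 9: insert d.com -> 10.0.0.3 (expiry=2+10=12). clock=2
Op 10: insert d.com -> 10.0.0.6 (expiry=2+4=6). clock=2
Op 11: tick 2 -> clock=4.
Op 12: insert a.com -> 10.0.0.6 (expiry=4+1=5). clock=4
lookup c.com: present, ip=10.0.0.1 expiry=9 > clock=4

Answer: 10.0.0.1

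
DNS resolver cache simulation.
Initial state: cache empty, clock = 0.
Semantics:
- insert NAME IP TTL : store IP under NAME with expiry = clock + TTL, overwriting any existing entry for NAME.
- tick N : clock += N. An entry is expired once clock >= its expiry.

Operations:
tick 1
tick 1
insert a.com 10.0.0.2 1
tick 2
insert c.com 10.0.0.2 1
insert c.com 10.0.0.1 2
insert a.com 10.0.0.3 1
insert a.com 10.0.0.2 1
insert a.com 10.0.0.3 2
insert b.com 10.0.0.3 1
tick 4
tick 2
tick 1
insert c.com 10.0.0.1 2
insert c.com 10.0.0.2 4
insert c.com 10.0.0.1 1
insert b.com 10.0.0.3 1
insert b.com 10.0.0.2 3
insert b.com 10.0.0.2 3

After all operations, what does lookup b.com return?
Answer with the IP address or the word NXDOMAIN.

Answer: 10.0.0.2

Derivation:
Op 1: tick 1 -> clock=1.
Op 2: tick 1 -> clock=2.
Op 3: insert a.com -> 10.0.0.2 (expiry=2+1=3). clock=2
Op 4: tick 2 -> clock=4. purged={a.com}
Op 5: insert c.com -> 10.0.0.2 (expiry=4+1=5). clock=4
Op 6: insert c.com -> 10.0.0.1 (expiry=4+2=6). clock=4
Op 7: insert a.com -> 10.0.0.3 (expiry=4+1=5). clock=4
Op 8: insert a.com -> 10.0.0.2 (expiry=4+1=5). clock=4
Op 9: insert a.com -> 10.0.0.3 (expiry=4+2=6). clock=4
Op 10: insert b.com -> 10.0.0.3 (expiry=4+1=5). clock=4
Op 11: tick 4 -> clock=8. purged={a.com,b.com,c.com}
Op 12: tick 2 -> clock=10.
Op 13: tick 1 -> clock=11.
Op 14: insert c.com -> 10.0.0.1 (expiry=11+2=13). clock=11
Op 15: insert c.com -> 10.0.0.2 (expiry=11+4=15). clock=11
Op 16: insert c.com -> 10.0.0.1 (expiry=11+1=12). clock=11
Op 17: insert b.com -> 10.0.0.3 (expiry=11+1=12). clock=11
Op 18: insert b.com -> 10.0.0.2 (expiry=11+3=14). clock=11
Op 19: insert b.com -> 10.0.0.2 (expiry=11+3=14). clock=11
lookup b.com: present, ip=10.0.0.2 expiry=14 > clock=11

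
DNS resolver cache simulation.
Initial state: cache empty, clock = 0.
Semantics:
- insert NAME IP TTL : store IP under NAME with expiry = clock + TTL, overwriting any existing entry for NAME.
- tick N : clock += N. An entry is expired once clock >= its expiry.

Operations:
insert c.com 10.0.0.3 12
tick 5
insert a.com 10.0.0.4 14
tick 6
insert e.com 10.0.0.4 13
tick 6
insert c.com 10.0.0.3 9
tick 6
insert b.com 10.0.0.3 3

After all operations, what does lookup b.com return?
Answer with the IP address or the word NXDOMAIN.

Answer: 10.0.0.3

Derivation:
Op 1: insert c.com -> 10.0.0.3 (expiry=0+12=12). clock=0
Op 2: tick 5 -> clock=5.
Op 3: insert a.com -> 10.0.0.4 (expiry=5+14=19). clock=5
Op 4: tick 6 -> clock=11.
Op 5: insert e.com -> 10.0.0.4 (expiry=11+13=24). clock=11
Op 6: tick 6 -> clock=17. purged={c.com}
Op 7: insert c.com -> 10.0.0.3 (expiry=17+9=26). clock=17
Op 8: tick 6 -> clock=23. purged={a.com}
Op 9: insert b.com -> 10.0.0.3 (expiry=23+3=26). clock=23
lookup b.com: present, ip=10.0.0.3 expiry=26 > clock=23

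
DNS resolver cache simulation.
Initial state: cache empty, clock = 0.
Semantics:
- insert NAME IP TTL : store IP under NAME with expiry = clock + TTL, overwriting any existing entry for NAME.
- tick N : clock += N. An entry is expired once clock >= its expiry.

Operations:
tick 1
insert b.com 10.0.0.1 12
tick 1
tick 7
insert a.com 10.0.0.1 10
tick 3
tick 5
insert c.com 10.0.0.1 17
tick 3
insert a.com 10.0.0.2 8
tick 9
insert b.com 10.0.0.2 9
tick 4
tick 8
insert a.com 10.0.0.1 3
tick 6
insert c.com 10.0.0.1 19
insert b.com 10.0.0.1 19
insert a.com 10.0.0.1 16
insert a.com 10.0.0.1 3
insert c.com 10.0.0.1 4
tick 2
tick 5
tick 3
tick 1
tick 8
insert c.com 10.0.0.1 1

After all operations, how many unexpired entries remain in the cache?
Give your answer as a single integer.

Op 1: tick 1 -> clock=1.
Op 2: insert b.com -> 10.0.0.1 (expiry=1+12=13). clock=1
Op 3: tick 1 -> clock=2.
Op 4: tick 7 -> clock=9.
Op 5: insert a.com -> 10.0.0.1 (expiry=9+10=19). clock=9
Op 6: tick 3 -> clock=12.
Op 7: tick 5 -> clock=17. purged={b.com}
Op 8: insert c.com -> 10.0.0.1 (expiry=17+17=34). clock=17
Op 9: tick 3 -> clock=20. purged={a.com}
Op 10: insert a.com -> 10.0.0.2 (expiry=20+8=28). clock=20
Op 11: tick 9 -> clock=29. purged={a.com}
Op 12: insert b.com -> 10.0.0.2 (expiry=29+9=38). clock=29
Op 13: tick 4 -> clock=33.
Op 14: tick 8 -> clock=41. purged={b.com,c.com}
Op 15: insert a.com -> 10.0.0.1 (expiry=41+3=44). clock=41
Op 16: tick 6 -> clock=47. purged={a.com}
Op 17: insert c.com -> 10.0.0.1 (expiry=47+19=66). clock=47
Op 18: insert b.com -> 10.0.0.1 (expiry=47+19=66). clock=47
Op 19: insert a.com -> 10.0.0.1 (expiry=47+16=63). clock=47
Op 20: insert a.com -> 10.0.0.1 (expiry=47+3=50). clock=47
Op 21: insert c.com -> 10.0.0.1 (expiry=47+4=51). clock=47
Op 22: tick 2 -> clock=49.
Op 23: tick 5 -> clock=54. purged={a.com,c.com}
Op 24: tick 3 -> clock=57.
Op 25: tick 1 -> clock=58.
Op 26: tick 8 -> clock=66. purged={b.com}
Op 27: insert c.com -> 10.0.0.1 (expiry=66+1=67). clock=66
Final cache (unexpired): {c.com} -> size=1

Answer: 1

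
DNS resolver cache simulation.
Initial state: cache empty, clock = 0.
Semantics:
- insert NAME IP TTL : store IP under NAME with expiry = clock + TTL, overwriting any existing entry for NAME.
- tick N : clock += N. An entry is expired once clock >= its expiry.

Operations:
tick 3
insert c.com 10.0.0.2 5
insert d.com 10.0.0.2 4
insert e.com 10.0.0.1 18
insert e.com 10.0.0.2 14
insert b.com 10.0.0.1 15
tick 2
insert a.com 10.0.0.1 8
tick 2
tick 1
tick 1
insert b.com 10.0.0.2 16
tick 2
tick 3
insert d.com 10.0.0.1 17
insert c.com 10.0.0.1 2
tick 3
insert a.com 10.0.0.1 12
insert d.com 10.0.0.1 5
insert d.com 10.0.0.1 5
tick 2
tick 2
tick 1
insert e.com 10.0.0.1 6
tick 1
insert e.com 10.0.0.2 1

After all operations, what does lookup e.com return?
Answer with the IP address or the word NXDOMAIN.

Answer: 10.0.0.2

Derivation:
Op 1: tick 3 -> clock=3.
Op 2: insert c.com -> 10.0.0.2 (expiry=3+5=8). clock=3
Op 3: insert d.com -> 10.0.0.2 (expiry=3+4=7). clock=3
Op 4: insert e.com -> 10.0.0.1 (expiry=3+18=21). clock=3
Op 5: insert e.com -> 10.0.0.2 (expiry=3+14=17). clock=3
Op 6: insert b.com -> 10.0.0.1 (expiry=3+15=18). clock=3
Op 7: tick 2 -> clock=5.
Op 8: insert a.com -> 10.0.0.1 (expiry=5+8=13). clock=5
Op 9: tick 2 -> clock=7. purged={d.com}
Op 10: tick 1 -> clock=8. purged={c.com}
Op 11: tick 1 -> clock=9.
Op 12: insert b.com -> 10.0.0.2 (expiry=9+16=25). clock=9
Op 13: tick 2 -> clock=11.
Op 14: tick 3 -> clock=14. purged={a.com}
Op 15: insert d.com -> 10.0.0.1 (expiry=14+17=31). clock=14
Op 16: insert c.com -> 10.0.0.1 (expiry=14+2=16). clock=14
Op 17: tick 3 -> clock=17. purged={c.com,e.com}
Op 18: insert a.com -> 10.0.0.1 (expiry=17+12=29). clock=17
Op 19: insert d.com -> 10.0.0.1 (expiry=17+5=22). clock=17
Op 20: insert d.com -> 10.0.0.1 (expiry=17+5=22). clock=17
Op 21: tick 2 -> clock=19.
Op 22: tick 2 -> clock=21.
Op 23: tick 1 -> clock=22. purged={d.com}
Op 24: insert e.com -> 10.0.0.1 (expiry=22+6=28). clock=22
Op 25: tick 1 -> clock=23.
Op 26: insert e.com -> 10.0.0.2 (expiry=23+1=24). clock=23
lookup e.com: present, ip=10.0.0.2 expiry=24 > clock=23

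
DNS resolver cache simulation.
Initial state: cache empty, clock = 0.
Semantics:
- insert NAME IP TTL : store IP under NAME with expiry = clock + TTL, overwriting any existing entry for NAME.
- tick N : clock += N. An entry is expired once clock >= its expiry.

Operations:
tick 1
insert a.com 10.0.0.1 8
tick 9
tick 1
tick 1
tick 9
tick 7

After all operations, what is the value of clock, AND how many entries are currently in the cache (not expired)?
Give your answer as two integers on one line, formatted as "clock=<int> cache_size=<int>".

Answer: clock=28 cache_size=0

Derivation:
Op 1: tick 1 -> clock=1.
Op 2: insert a.com -> 10.0.0.1 (expiry=1+8=9). clock=1
Op 3: tick 9 -> clock=10. purged={a.com}
Op 4: tick 1 -> clock=11.
Op 5: tick 1 -> clock=12.
Op 6: tick 9 -> clock=21.
Op 7: tick 7 -> clock=28.
Final clock = 28
Final cache (unexpired): {} -> size=0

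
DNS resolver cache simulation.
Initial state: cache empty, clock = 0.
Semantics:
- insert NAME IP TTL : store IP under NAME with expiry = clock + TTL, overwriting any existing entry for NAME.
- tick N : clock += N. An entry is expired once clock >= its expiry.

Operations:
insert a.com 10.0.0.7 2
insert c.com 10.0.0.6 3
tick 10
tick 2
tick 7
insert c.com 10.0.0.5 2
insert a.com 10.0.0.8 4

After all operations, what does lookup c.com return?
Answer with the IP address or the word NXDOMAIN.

Op 1: insert a.com -> 10.0.0.7 (expiry=0+2=2). clock=0
Op 2: insert c.com -> 10.0.0.6 (expiry=0+3=3). clock=0
Op 3: tick 10 -> clock=10. purged={a.com,c.com}
Op 4: tick 2 -> clock=12.
Op 5: tick 7 -> clock=19.
Op 6: insert c.com -> 10.0.0.5 (expiry=19+2=21). clock=19
Op 7: insert a.com -> 10.0.0.8 (expiry=19+4=23). clock=19
lookup c.com: present, ip=10.0.0.5 expiry=21 > clock=19

Answer: 10.0.0.5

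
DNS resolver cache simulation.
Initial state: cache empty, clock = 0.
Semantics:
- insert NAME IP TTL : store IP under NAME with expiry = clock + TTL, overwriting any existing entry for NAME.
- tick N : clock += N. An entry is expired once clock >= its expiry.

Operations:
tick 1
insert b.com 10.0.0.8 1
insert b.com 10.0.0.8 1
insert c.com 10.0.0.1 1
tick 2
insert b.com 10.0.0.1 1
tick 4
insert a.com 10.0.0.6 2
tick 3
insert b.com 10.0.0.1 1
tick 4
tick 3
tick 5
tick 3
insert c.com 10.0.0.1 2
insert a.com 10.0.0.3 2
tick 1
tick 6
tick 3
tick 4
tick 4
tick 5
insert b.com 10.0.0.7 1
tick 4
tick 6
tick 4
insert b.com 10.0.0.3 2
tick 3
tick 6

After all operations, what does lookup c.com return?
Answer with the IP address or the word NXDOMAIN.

Op 1: tick 1 -> clock=1.
Op 2: insert b.com -> 10.0.0.8 (expiry=1+1=2). clock=1
Op 3: insert b.com -> 10.0.0.8 (expiry=1+1=2). clock=1
Op 4: insert c.com -> 10.0.0.1 (expiry=1+1=2). clock=1
Op 5: tick 2 -> clock=3. purged={b.com,c.com}
Op 6: insert b.com -> 10.0.0.1 (expiry=3+1=4). clock=3
Op 7: tick 4 -> clock=7. purged={b.com}
Op 8: insert a.com -> 10.0.0.6 (expiry=7+2=9). clock=7
Op 9: tick 3 -> clock=10. purged={a.com}
Op 10: insert b.com -> 10.0.0.1 (expiry=10+1=11). clock=10
Op 11: tick 4 -> clock=14. purged={b.com}
Op 12: tick 3 -> clock=17.
Op 13: tick 5 -> clock=22.
Op 14: tick 3 -> clock=25.
Op 15: insert c.com -> 10.0.0.1 (expiry=25+2=27). clock=25
Op 16: insert a.com -> 10.0.0.3 (expiry=25+2=27). clock=25
Op 17: tick 1 -> clock=26.
Op 18: tick 6 -> clock=32. purged={a.com,c.com}
Op 19: tick 3 -> clock=35.
Op 20: tick 4 -> clock=39.
Op 21: tick 4 -> clock=43.
Op 22: tick 5 -> clock=48.
Op 23: insert b.com -> 10.0.0.7 (expiry=48+1=49). clock=48
Op 24: tick 4 -> clock=52. purged={b.com}
Op 25: tick 6 -> clock=58.
Op 26: tick 4 -> clock=62.
Op 27: insert b.com -> 10.0.0.3 (expiry=62+2=64). clock=62
Op 28: tick 3 -> clock=65. purged={b.com}
Op 29: tick 6 -> clock=71.
lookup c.com: not in cache (expired or never inserted)

Answer: NXDOMAIN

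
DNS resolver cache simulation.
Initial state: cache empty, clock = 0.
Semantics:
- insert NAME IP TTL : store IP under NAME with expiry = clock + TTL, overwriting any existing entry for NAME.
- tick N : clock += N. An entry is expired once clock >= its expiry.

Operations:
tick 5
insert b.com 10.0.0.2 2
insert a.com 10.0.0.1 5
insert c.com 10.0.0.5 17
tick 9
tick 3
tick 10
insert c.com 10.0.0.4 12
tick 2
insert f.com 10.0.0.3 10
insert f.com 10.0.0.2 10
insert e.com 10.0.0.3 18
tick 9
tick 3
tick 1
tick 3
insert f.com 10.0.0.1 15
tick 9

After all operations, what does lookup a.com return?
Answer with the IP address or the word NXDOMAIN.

Op 1: tick 5 -> clock=5.
Op 2: insert b.com -> 10.0.0.2 (expiry=5+2=7). clock=5
Op 3: insert a.com -> 10.0.0.1 (expiry=5+5=10). clock=5
Op 4: insert c.com -> 10.0.0.5 (expiry=5+17=22). clock=5
Op 5: tick 9 -> clock=14. purged={a.com,b.com}
Op 6: tick 3 -> clock=17.
Op 7: tick 10 -> clock=27. purged={c.com}
Op 8: insert c.com -> 10.0.0.4 (expiry=27+12=39). clock=27
Op 9: tick 2 -> clock=29.
Op 10: insert f.com -> 10.0.0.3 (expiry=29+10=39). clock=29
Op 11: insert f.com -> 10.0.0.2 (expiry=29+10=39). clock=29
Op 12: insert e.com -> 10.0.0.3 (expiry=29+18=47). clock=29
Op 13: tick 9 -> clock=38.
Op 14: tick 3 -> clock=41. purged={c.com,f.com}
Op 15: tick 1 -> clock=42.
Op 16: tick 3 -> clock=45.
Op 17: insert f.com -> 10.0.0.1 (expiry=45+15=60). clock=45
Op 18: tick 9 -> clock=54. purged={e.com}
lookup a.com: not in cache (expired or never inserted)

Answer: NXDOMAIN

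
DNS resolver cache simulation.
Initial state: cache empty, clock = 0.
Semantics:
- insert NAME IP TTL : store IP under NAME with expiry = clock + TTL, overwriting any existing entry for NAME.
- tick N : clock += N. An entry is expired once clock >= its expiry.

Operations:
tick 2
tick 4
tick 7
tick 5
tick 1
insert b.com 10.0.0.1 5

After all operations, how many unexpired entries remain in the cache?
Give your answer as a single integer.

Answer: 1

Derivation:
Op 1: tick 2 -> clock=2.
Op 2: tick 4 -> clock=6.
Op 3: tick 7 -> clock=13.
Op 4: tick 5 -> clock=18.
Op 5: tick 1 -> clock=19.
Op 6: insert b.com -> 10.0.0.1 (expiry=19+5=24). clock=19
Final cache (unexpired): {b.com} -> size=1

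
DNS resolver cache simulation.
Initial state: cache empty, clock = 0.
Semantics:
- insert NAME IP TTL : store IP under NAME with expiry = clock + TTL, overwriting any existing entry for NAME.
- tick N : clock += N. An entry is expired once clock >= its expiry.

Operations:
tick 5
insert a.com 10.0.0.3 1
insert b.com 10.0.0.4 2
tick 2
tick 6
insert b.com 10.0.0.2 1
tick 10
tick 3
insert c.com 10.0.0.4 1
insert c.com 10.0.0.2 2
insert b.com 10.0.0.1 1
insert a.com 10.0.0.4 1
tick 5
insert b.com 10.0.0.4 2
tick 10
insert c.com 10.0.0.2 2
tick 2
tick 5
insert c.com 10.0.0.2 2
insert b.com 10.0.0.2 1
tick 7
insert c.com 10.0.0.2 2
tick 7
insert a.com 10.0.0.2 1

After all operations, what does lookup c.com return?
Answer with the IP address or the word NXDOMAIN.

Op 1: tick 5 -> clock=5.
Op 2: insert a.com -> 10.0.0.3 (expiry=5+1=6). clock=5
Op 3: insert b.com -> 10.0.0.4 (expiry=5+2=7). clock=5
Op 4: tick 2 -> clock=7. purged={a.com,b.com}
Op 5: tick 6 -> clock=13.
Op 6: insert b.com -> 10.0.0.2 (expiry=13+1=14). clock=13
Op 7: tick 10 -> clock=23. purged={b.com}
Op 8: tick 3 -> clock=26.
Op 9: insert c.com -> 10.0.0.4 (expiry=26+1=27). clock=26
Op 10: insert c.com -> 10.0.0.2 (expiry=26+2=28). clock=26
Op 11: insert b.com -> 10.0.0.1 (expiry=26+1=27). clock=26
Op 12: insert a.com -> 10.0.0.4 (expiry=26+1=27). clock=26
Op 13: tick 5 -> clock=31. purged={a.com,b.com,c.com}
Op 14: insert b.com -> 10.0.0.4 (expiry=31+2=33). clock=31
Op 15: tick 10 -> clock=41. purged={b.com}
Op 16: insert c.com -> 10.0.0.2 (expiry=41+2=43). clock=41
Op 17: tick 2 -> clock=43. purged={c.com}
Op 18: tick 5 -> clock=48.
Op 19: insert c.com -> 10.0.0.2 (expiry=48+2=50). clock=48
Op 20: insert b.com -> 10.0.0.2 (expiry=48+1=49). clock=48
Op 21: tick 7 -> clock=55. purged={b.com,c.com}
Op 22: insert c.com -> 10.0.0.2 (expiry=55+2=57). clock=55
Op 23: tick 7 -> clock=62. purged={c.com}
Op 24: insert a.com -> 10.0.0.2 (expiry=62+1=63). clock=62
lookup c.com: not in cache (expired or never inserted)

Answer: NXDOMAIN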